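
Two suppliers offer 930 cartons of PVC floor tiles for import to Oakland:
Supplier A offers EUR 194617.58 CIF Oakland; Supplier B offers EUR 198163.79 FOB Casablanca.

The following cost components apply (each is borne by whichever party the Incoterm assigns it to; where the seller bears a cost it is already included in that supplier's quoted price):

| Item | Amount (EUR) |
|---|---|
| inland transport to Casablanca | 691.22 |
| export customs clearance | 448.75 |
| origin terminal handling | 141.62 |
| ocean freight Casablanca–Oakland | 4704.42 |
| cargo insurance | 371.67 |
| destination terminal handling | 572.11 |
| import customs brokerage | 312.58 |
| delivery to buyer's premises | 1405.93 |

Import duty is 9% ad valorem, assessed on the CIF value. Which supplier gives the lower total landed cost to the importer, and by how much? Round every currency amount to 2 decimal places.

Supplier A (CIF):
The CIF price already equals the CIF value: 194617.58
Import duty = 194617.58 × 9% = 17515.58
Buyer bears (A): 572.11 + 312.58 + 1405.93 = 2290.62
Landed cost (A) = invoice 194617.58 + 2290.62 + duty 17515.58 = 214423.78
Supplier B (FOB):
CIF value = FOB price + freight + insurance = 198163.79 + 4704.42 + 371.67 = 203239.88
Import duty = 203239.88 × 9% = 18291.59
Buyer bears (B): 4704.42 + 371.67 + 572.11 + 312.58 + 1405.93 = 7366.71
Landed cost (B) = invoice 198163.79 + 7366.71 + duty 18291.59 = 223822.09
Difference = |214423.78 − 223822.09| = 9398.31

Supplier A is cheaper by EUR 9398.31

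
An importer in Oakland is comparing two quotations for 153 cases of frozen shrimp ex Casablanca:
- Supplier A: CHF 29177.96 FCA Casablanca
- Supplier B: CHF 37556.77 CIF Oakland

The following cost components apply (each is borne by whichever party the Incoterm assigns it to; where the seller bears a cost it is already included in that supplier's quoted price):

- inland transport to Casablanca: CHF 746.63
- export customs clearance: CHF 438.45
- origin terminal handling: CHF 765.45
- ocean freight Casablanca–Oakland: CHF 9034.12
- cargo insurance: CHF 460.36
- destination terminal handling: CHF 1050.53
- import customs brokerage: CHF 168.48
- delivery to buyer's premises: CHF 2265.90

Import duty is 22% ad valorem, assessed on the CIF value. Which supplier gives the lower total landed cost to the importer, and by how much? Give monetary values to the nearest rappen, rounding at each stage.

Supplier A (FCA):
CIF value = FCA price + origin terminal + freight + insurance = 29177.96 + 765.45 + 9034.12 + 460.36 = 39437.89
Import duty = 39437.89 × 22% = 8676.34
Buyer bears (A): 765.45 + 9034.12 + 460.36 + 1050.53 + 168.48 + 2265.90 = 13744.84
Landed cost (A) = invoice 29177.96 + 13744.84 + duty 8676.34 = 51599.14
Supplier B (CIF):
The CIF price already equals the CIF value: 37556.77
Import duty = 37556.77 × 22% = 8262.49
Buyer bears (B): 1050.53 + 168.48 + 2265.90 = 3484.91
Landed cost (B) = invoice 37556.77 + 3484.91 + duty 8262.49 = 49304.17
Difference = |51599.14 − 49304.17| = 2294.97

Supplier B is cheaper by CHF 2294.97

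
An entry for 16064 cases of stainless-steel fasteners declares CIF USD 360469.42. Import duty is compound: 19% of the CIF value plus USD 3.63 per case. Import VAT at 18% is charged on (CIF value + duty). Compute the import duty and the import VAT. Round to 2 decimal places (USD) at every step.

Import duty: USD 126801.51; import VAT: USD 87708.77

Ad valorem component: 360469.42 × 19% = 68489.19
Specific component: 16064 × 3.63 = 58312.32
Import duty = 68489.19 + 58312.32 = 126801.51
VAT base = CIF + duty = 360469.42 + 126801.51 = 487270.93
Import VAT = 487270.93 × 18% = 87708.77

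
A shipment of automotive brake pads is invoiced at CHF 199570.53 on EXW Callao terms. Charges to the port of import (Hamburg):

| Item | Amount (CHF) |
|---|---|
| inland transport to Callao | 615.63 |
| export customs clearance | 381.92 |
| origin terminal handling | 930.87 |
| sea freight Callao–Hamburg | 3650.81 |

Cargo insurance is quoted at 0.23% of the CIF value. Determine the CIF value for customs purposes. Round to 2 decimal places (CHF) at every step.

CIF value: CHF 205622.69

Let C be the CIF value. C = EXW price + pre-shipment costs + freight + 0.23% × C
C − 0.23% × C = 199570.53 + 615.63 + 381.92 + 930.87 + 3650.81
0.9977 × C = 205149.76
C = 205149.76 / 0.9977 = 205622.69
Insurance premium = 0.23% × 205622.69 = 472.93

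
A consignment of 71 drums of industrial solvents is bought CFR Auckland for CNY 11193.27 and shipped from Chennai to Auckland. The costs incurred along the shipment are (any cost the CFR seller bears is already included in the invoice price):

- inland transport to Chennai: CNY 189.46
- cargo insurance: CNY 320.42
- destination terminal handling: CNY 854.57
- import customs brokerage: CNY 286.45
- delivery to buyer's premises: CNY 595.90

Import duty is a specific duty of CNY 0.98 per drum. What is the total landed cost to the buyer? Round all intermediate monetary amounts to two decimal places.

Total landed cost: CNY 13320.19

CFR: the seller pays costs through ocean freight to the destination port, but not insurance.
Already in the invoice (seller's account under CFR): inland to port — exclude.
CIF value = CFR price + insurance = 11193.27 + 320.42 = 11513.69
Import duty = 71 × 0.98 = 69.58
Buyer bears: insurance 320.42 + destination terminal 854.57 + brokerage 286.45 + delivery 595.90 + duty 69.58 = 2126.92
Landed cost = invoice 11193.27 + 2126.92 = 13320.19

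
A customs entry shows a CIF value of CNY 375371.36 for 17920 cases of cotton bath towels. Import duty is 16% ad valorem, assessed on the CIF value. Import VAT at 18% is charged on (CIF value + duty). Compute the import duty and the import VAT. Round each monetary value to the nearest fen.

Import duty: CNY 60059.42; import VAT: CNY 78377.54

Import duty = 375371.36 × 16% = 60059.42
VAT base = CIF + duty = 375371.36 + 60059.42 = 435430.78
Import VAT = 435430.78 × 18% = 78377.54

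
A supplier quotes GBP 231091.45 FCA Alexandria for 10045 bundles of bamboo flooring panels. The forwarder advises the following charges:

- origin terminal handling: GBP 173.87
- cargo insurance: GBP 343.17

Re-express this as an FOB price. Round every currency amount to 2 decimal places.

Not relevant to the conversion: insurance — on the buyer under both terms; not part of either seller's price.
From FCA to FOB, the seller additionally bears: origin terminal.
FOB price = 231091.45 + 173.87 = 231265.32

FOB price: GBP 231265.32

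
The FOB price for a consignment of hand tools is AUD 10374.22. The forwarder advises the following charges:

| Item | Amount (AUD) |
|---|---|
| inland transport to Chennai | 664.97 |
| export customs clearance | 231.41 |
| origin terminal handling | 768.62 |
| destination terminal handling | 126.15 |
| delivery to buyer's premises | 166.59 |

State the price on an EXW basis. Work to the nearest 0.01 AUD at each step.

Not relevant to the conversion: delivery, destination terminal — on the buyer under both terms; not part of either seller's price.
From FOB to EXW, the seller no longer bears: inland to port, export clearance, origin terminal.
EXW price = 10374.22 − 664.97 − 231.41 − 768.62 = 8709.22

EXW price: AUD 8709.22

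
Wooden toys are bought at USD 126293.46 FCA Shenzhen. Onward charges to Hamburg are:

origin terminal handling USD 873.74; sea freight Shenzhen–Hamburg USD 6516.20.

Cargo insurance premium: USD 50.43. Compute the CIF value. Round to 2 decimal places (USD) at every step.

CIF = FCA price + pre-shipment costs + freight + insurance
CIF = 126293.46 + 873.74 + 6516.20 + 50.43 = 133733.83

CIF value: USD 133733.83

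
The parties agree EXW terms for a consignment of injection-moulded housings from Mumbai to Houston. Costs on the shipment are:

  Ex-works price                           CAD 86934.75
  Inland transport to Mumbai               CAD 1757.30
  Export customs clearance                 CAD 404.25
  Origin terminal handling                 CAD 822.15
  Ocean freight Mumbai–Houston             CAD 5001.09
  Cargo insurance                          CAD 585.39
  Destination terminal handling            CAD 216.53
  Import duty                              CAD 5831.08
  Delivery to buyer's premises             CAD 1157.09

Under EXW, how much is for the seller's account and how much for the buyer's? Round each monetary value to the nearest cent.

EXW: the seller makes goods available at their premises; the buyer bears all onward costs.
Seller's account: goods 86934.75 = 86934.75
Buyer's account: inland to port 1757.30 + export clearance 404.25 + origin terminal 822.15 + freight 5001.09 + insurance 585.39 + destination terminal 216.53 + duty 5831.08 + delivery 1157.09 = 15774.88

Seller: CAD 86934.75; buyer: CAD 15774.88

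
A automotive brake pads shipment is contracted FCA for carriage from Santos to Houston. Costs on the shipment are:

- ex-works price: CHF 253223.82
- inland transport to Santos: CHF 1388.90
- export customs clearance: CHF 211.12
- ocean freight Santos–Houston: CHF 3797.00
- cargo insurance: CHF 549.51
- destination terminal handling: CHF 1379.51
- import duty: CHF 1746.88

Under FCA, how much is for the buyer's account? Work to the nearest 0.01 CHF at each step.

Buyer's account: CHF 7472.90

FCA: the seller delivers export-cleared goods to the carrier; the buyer bears costs from that point.
Seller's account: goods 253223.82 + inland to port 1388.90 + export clearance 211.12 = 254823.84
Buyer's account: freight 3797.00 + insurance 549.51 + destination terminal 1379.51 + duty 1746.88 = 7472.90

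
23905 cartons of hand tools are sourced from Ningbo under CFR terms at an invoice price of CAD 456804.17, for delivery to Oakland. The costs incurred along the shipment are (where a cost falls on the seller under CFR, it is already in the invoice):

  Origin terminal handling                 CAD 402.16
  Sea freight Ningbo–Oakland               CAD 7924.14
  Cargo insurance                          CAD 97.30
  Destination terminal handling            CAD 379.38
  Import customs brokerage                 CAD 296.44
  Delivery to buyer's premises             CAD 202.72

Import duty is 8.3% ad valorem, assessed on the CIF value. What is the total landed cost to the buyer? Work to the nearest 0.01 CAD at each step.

CFR: the seller pays costs through ocean freight to the destination port, but not insurance.
Already in the invoice (seller's account under CFR): origin terminal, freight — exclude.
CIF value = CFR price + insurance = 456804.17 + 97.30 = 456901.47
Import duty = 456901.47 × 8.3% = 37922.82
Buyer bears: insurance 97.30 + destination terminal 379.38 + brokerage 296.44 + delivery 202.72 + duty 37922.82 = 38898.66
Landed cost = invoice 456804.17 + 38898.66 = 495702.83

Total landed cost: CAD 495702.83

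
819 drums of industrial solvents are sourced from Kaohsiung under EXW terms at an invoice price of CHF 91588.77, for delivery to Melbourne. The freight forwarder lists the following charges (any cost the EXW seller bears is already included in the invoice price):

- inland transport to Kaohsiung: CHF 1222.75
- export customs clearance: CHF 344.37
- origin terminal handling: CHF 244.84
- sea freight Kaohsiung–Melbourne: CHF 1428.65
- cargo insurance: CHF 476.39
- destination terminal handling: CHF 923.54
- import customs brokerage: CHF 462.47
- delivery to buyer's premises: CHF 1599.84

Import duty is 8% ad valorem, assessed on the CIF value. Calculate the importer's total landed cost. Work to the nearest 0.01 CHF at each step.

EXW: the seller makes goods available at their premises; the buyer bears all onward costs.
CIF value = EXW price + inland to port + export clearance + origin terminal + freight + insurance = 91588.77 + 1222.75 + 344.37 + 244.84 + 1428.65 + 476.39 = 95305.77
Import duty = 95305.77 × 8% = 7624.46
Buyer bears: inland to port 1222.75 + export clearance 344.37 + origin terminal 244.84 + freight 1428.65 + insurance 476.39 + destination terminal 923.54 + brokerage 462.47 + delivery 1599.84 + duty 7624.46 = 14327.31
Landed cost = invoice 91588.77 + 14327.31 = 105916.08

Total landed cost: CHF 105916.08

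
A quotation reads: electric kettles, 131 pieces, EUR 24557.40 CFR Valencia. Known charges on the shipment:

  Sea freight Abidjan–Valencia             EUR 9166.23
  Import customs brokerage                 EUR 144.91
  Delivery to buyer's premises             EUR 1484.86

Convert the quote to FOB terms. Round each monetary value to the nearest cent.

Not relevant to the conversion: delivery, brokerage — on the buyer under both terms; not part of either seller's price.
From CFR to FOB, the seller no longer bears: freight.
FOB price = 24557.40 − 9166.23 = 15391.17

FOB price: EUR 15391.17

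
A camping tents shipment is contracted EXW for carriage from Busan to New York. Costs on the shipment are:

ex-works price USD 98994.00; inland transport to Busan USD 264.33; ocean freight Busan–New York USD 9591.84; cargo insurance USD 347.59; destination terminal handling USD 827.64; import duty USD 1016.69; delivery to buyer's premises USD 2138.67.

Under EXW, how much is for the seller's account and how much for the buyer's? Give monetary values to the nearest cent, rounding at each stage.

EXW: the seller makes goods available at their premises; the buyer bears all onward costs.
Seller's account: goods 98994.00 = 98994.00
Buyer's account: inland to port 264.33 + freight 9591.84 + insurance 347.59 + destination terminal 827.64 + duty 1016.69 + delivery 2138.67 = 14186.76

Seller: USD 98994.00; buyer: USD 14186.76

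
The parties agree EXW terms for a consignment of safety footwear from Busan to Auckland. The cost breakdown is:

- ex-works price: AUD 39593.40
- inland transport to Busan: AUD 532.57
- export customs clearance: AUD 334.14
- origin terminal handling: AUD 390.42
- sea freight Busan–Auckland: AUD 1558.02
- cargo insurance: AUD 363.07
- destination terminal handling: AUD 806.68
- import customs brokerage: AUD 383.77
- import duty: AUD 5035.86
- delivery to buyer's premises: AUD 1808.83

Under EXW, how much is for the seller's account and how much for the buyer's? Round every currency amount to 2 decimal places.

EXW: the seller makes goods available at their premises; the buyer bears all onward costs.
Seller's account: goods 39593.40 = 39593.40
Buyer's account: inland to port 532.57 + export clearance 334.14 + origin terminal 390.42 + freight 1558.02 + insurance 363.07 + destination terminal 806.68 + brokerage 383.77 + duty 5035.86 + delivery 1808.83 = 11213.36

Seller: AUD 39593.40; buyer: AUD 11213.36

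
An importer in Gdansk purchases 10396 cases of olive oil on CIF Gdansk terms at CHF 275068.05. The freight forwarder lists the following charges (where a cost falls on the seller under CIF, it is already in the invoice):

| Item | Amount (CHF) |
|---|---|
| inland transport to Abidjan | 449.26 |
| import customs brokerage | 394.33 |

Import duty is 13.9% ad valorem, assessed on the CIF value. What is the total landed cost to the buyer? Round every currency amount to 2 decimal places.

Total landed cost: CHF 313696.84

CIF: the seller pays costs through ocean freight and marine insurance to the destination port.
Already in the invoice (seller's account under CIF): inland to port — exclude.
The CIF price already equals the CIF value: 275068.05
Import duty = 275068.05 × 13.9% = 38234.46
Buyer bears: brokerage 394.33 + duty 38234.46 = 38628.79
Landed cost = invoice 275068.05 + 38628.79 = 313696.84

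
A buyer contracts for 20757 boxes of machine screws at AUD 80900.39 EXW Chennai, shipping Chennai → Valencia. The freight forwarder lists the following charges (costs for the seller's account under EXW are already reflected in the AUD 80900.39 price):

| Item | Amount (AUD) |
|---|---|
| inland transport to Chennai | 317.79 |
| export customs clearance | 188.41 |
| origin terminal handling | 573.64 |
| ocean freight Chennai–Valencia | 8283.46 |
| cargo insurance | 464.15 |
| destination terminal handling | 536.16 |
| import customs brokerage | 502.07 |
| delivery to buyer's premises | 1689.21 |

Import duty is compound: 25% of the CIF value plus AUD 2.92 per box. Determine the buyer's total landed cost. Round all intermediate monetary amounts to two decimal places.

Total landed cost: AUD 176747.68

EXW: the seller makes goods available at their premises; the buyer bears all onward costs.
CIF value = EXW price + inland to port + export clearance + origin terminal + freight + insurance = 80900.39 + 317.79 + 188.41 + 573.64 + 8283.46 + 464.15 = 90727.84
Ad valorem component: 90727.84 × 25% = 22681.96
Specific component: 20757 × 2.92 = 60610.44
Import duty = 22681.96 + 60610.44 = 83292.40
Buyer bears: inland to port 317.79 + export clearance 188.41 + origin terminal 573.64 + freight 8283.46 + insurance 464.15 + destination terminal 536.16 + brokerage 502.07 + delivery 1689.21 + duty 83292.40 = 95847.29
Landed cost = invoice 80900.39 + 95847.29 = 176747.68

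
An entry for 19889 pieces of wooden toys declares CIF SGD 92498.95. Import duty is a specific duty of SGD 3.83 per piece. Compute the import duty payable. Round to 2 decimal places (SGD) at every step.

Import duty = 19889 × 3.83 = 76174.87

Import duty: SGD 76174.87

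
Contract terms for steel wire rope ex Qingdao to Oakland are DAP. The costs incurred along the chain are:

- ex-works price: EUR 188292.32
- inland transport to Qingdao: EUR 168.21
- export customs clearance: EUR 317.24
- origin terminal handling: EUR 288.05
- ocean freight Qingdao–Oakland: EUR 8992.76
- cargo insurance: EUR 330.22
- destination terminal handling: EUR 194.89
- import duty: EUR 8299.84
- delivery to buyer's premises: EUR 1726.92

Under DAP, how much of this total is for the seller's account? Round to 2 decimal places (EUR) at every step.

Seller's account: EUR 200310.61

DAP: the seller bears all costs to the named destination except import duty and clearance.
Seller's account: goods 188292.32 + inland to port 168.21 + export clearance 317.24 + origin terminal 288.05 + freight 8992.76 + insurance 330.22 + destination terminal 194.89 + delivery 1726.92 = 200310.61
Buyer's account: duty 8299.84 = 8299.84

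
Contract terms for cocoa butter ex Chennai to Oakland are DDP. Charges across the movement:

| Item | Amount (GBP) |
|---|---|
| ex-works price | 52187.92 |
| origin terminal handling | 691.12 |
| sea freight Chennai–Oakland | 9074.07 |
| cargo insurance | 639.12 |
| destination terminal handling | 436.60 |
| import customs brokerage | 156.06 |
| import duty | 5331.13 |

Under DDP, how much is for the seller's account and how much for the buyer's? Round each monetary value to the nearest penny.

Seller: GBP 68516.02; buyer: GBP 0.00

DDP: the seller bears all costs including import duty.
Seller's account: goods 52187.92 + origin terminal 691.12 + freight 9074.07 + insurance 639.12 + destination terminal 436.60 + brokerage 156.06 + duty 5331.13 = 68516.02
Buyer's account: 0.00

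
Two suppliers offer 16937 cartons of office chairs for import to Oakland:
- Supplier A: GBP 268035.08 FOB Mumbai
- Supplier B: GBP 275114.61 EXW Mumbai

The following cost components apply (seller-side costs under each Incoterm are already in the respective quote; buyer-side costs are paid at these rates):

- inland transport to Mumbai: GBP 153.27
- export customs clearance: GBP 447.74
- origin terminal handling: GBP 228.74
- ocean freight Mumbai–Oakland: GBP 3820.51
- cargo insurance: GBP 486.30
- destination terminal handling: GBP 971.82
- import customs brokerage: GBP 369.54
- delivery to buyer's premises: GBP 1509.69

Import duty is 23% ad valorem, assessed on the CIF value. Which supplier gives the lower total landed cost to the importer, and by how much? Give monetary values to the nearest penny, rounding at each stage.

Supplier A is cheaper by GBP 9728.42

Supplier A (FOB):
CIF value = FOB price + freight + insurance = 268035.08 + 3820.51 + 486.30 = 272341.89
Import duty = 272341.89 × 23% = 62638.63
Buyer bears (A): 3820.51 + 486.30 + 971.82 + 369.54 + 1509.69 = 7157.86
Landed cost (A) = invoice 268035.08 + 7157.86 + duty 62638.63 = 337831.57
Supplier B (EXW):
CIF value = EXW price + inland to port + export clearance + origin terminal + freight + insurance = 275114.61 + 153.27 + 447.74 + 228.74 + 3820.51 + 486.30 = 280251.17
Import duty = 280251.17 × 23% = 64457.77
Buyer bears (B): 153.27 + 447.74 + 228.74 + 3820.51 + 486.30 + 971.82 + 369.54 + 1509.69 = 7987.61
Landed cost (B) = invoice 275114.61 + 7987.61 + duty 64457.77 = 347559.99
Difference = |337831.57 − 347559.99| = 9728.42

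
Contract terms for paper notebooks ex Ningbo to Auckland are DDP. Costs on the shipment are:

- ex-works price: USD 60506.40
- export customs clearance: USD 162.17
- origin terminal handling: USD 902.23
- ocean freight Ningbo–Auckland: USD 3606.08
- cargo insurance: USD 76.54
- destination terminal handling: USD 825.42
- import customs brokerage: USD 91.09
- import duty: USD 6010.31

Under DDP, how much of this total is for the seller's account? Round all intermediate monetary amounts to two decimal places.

DDP: the seller bears all costs including import duty.
Seller's account: goods 60506.40 + export clearance 162.17 + origin terminal 902.23 + freight 3606.08 + insurance 76.54 + destination terminal 825.42 + brokerage 91.09 + duty 6010.31 = 72180.24
Buyer's account: 0.00

Seller's account: USD 72180.24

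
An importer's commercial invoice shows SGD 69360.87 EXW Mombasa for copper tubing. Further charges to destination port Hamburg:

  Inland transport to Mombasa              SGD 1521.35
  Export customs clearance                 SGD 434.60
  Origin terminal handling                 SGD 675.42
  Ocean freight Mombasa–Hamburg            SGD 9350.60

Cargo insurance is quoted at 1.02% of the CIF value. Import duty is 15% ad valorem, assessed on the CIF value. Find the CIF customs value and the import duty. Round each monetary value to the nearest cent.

Let C be the CIF value. C = EXW price + pre-shipment costs + freight + 1.02% × C
C − 1.02% × C = 69360.87 + 1521.35 + 434.60 + 675.42 + 9350.60
0.9898 × C = 81342.84
C = 81342.84 / 0.9898 = 82181.09
Insurance premium = 1.02% × 82181.09 = 838.25
Import duty = 82181.09 × 15% = 12327.16

CIF value: SGD 82181.09; import duty: SGD 12327.16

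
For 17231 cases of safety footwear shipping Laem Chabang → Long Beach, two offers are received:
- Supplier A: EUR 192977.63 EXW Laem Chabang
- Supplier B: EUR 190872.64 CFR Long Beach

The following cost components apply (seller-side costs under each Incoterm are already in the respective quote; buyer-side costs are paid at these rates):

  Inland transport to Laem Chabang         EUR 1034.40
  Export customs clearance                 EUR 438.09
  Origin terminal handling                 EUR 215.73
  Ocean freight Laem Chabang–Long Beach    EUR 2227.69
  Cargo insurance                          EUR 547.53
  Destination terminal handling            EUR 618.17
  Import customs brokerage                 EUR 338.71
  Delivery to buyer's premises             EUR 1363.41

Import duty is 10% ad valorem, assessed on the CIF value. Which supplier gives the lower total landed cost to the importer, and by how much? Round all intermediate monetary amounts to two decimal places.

Supplier B is cheaper by EUR 6622.99

Supplier A (EXW):
CIF value = EXW price + inland to port + export clearance + origin terminal + freight + insurance = 192977.63 + 1034.40 + 438.09 + 215.73 + 2227.69 + 547.53 = 197441.07
Import duty = 197441.07 × 10% = 19744.11
Buyer bears (A): 1034.40 + 438.09 + 215.73 + 2227.69 + 547.53 + 618.17 + 338.71 + 1363.41 = 6783.73
Landed cost (A) = invoice 192977.63 + 6783.73 + duty 19744.11 = 219505.47
Supplier B (CFR):
CIF value = CFR price + insurance = 190872.64 + 547.53 = 191420.17
Import duty = 191420.17 × 10% = 19142.02
Buyer bears (B): 547.53 + 618.17 + 338.71 + 1363.41 = 2867.82
Landed cost (B) = invoice 190872.64 + 2867.82 + duty 19142.02 = 212882.48
Difference = |219505.47 − 212882.48| = 6622.99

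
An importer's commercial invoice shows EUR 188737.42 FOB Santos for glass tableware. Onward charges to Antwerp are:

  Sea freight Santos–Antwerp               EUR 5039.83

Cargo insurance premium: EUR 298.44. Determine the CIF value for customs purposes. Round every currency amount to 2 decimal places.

CIF = FOB price + freight + insurance
CIF = 188737.42 + 5039.83 + 298.44 = 194075.69

CIF value: EUR 194075.69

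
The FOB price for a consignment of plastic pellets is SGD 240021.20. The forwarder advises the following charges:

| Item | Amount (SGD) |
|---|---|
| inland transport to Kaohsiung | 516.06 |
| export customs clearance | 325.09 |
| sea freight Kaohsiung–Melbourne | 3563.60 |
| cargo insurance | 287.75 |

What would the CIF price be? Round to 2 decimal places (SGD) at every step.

Not relevant to the conversion: export clearance, inland to port — on the seller under both FOB and CIF; already in the FOB price and stays in the CIF price.
From FOB to CIF, the seller additionally bears: freight, insurance.
CIF price = 240021.20 + 3563.60 + 287.75 = 243872.55

CIF price: SGD 243872.55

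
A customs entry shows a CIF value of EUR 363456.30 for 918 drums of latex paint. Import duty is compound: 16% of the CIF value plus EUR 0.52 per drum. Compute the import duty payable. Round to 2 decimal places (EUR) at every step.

Import duty: EUR 58630.37

Ad valorem component: 363456.30 × 16% = 58153.01
Specific component: 918 × 0.52 = 477.36
Import duty = 58153.01 + 477.36 = 58630.37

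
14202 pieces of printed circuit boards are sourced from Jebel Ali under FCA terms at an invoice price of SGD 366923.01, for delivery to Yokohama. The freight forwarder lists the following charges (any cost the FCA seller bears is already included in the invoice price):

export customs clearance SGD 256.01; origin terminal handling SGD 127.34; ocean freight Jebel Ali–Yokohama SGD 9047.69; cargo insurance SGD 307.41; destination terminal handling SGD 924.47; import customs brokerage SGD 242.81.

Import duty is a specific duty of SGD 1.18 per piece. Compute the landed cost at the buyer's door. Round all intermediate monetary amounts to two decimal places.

FCA: the seller delivers export-cleared goods to the carrier; the buyer bears costs from that point.
Already in the invoice (seller's account under FCA): export clearance — exclude.
CIF value = FCA price + origin terminal + freight + insurance = 366923.01 + 127.34 + 9047.69 + 307.41 = 376405.45
Import duty = 14202 × 1.18 = 16758.36
Buyer bears: origin terminal 127.34 + freight 9047.69 + insurance 307.41 + destination terminal 924.47 + brokerage 242.81 + duty 16758.36 = 27408.08
Landed cost = invoice 366923.01 + 27408.08 = 394331.09

Total landed cost: SGD 394331.09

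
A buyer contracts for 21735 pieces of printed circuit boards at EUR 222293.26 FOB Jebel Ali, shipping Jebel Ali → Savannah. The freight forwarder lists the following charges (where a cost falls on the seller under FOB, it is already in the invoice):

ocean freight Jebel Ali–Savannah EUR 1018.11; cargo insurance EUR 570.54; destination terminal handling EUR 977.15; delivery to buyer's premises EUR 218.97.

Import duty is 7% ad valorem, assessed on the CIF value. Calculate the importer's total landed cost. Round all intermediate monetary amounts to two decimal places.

Total landed cost: EUR 240749.76

FOB: the seller bears costs until goods are on board at the origin port; the buyer bears freight, insurance and all costs thereafter.
CIF value = FOB price + freight + insurance = 222293.26 + 1018.11 + 570.54 = 223881.91
Import duty = 223881.91 × 7% = 15671.73
Buyer bears: freight 1018.11 + insurance 570.54 + destination terminal 977.15 + delivery 218.97 + duty 15671.73 = 18456.50
Landed cost = invoice 222293.26 + 18456.50 = 240749.76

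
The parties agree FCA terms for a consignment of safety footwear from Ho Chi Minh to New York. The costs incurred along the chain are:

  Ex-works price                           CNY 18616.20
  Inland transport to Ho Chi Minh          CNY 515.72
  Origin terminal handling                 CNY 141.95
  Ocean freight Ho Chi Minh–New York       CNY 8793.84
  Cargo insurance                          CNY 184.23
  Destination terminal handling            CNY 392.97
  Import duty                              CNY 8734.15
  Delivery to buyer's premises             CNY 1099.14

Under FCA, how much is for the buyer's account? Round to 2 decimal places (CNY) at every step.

Buyer's account: CNY 19346.28

FCA: the seller delivers export-cleared goods to the carrier; the buyer bears costs from that point.
Seller's account: goods 18616.20 + inland to port 515.72 = 19131.92
Buyer's account: origin terminal 141.95 + freight 8793.84 + insurance 184.23 + destination terminal 392.97 + duty 8734.15 + delivery 1099.14 = 19346.28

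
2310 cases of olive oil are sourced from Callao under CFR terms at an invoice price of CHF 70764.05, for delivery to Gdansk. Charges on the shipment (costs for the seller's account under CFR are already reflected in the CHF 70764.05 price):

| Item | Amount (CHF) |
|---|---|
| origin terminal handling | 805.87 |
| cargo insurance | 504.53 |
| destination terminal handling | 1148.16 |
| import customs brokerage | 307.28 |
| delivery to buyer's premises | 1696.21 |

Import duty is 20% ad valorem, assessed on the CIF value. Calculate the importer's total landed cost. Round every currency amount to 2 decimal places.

Total landed cost: CHF 88673.95

CFR: the seller pays costs through ocean freight to the destination port, but not insurance.
Already in the invoice (seller's account under CFR): origin terminal — exclude.
CIF value = CFR price + insurance = 70764.05 + 504.53 = 71268.58
Import duty = 71268.58 × 20% = 14253.72
Buyer bears: insurance 504.53 + destination terminal 1148.16 + brokerage 307.28 + delivery 1696.21 + duty 14253.72 = 17909.90
Landed cost = invoice 70764.05 + 17909.90 = 88673.95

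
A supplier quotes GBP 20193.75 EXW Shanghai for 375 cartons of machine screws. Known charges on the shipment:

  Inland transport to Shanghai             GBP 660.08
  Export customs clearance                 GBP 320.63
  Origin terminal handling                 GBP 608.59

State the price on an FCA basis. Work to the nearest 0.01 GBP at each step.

FCA price: GBP 21174.46

Not relevant to the conversion: origin terminal — on the buyer under both terms; not part of either seller's price.
From EXW to FCA, the seller additionally bears: inland to port, export clearance.
FCA price = 20193.75 + 660.08 + 320.63 = 21174.46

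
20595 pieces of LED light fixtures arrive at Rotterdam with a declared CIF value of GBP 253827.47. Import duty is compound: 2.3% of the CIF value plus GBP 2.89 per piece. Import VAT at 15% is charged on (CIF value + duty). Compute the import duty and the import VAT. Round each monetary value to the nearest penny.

Import duty: GBP 65357.58; import VAT: GBP 47877.76

Ad valorem component: 253827.47 × 2.3% = 5838.03
Specific component: 20595 × 2.89 = 59519.55
Import duty = 5838.03 + 59519.55 = 65357.58
VAT base = CIF + duty = 253827.47 + 65357.58 = 319185.05
Import VAT = 319185.05 × 15% = 47877.76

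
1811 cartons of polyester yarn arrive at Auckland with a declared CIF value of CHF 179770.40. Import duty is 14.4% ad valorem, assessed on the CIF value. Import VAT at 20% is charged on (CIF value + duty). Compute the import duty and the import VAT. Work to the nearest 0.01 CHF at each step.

Import duty: CHF 25886.94; import VAT: CHF 41131.47

Import duty = 179770.40 × 14.4% = 25886.94
VAT base = CIF + duty = 179770.40 + 25886.94 = 205657.34
Import VAT = 205657.34 × 20% = 41131.47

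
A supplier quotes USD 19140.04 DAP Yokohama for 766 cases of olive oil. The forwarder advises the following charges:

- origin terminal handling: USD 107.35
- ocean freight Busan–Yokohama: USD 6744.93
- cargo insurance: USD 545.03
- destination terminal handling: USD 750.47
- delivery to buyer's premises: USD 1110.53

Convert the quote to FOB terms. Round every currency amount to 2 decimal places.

Not relevant to the conversion: origin terminal — on the seller under both DAP and FOB; already in the DAP price and stays in the FOB price.
From DAP to FOB, the seller no longer bears: freight, insurance, destination terminal, delivery.
FOB price = 19140.04 − 6744.93 − 545.03 − 750.47 − 1110.53 = 9989.08

FOB price: USD 9989.08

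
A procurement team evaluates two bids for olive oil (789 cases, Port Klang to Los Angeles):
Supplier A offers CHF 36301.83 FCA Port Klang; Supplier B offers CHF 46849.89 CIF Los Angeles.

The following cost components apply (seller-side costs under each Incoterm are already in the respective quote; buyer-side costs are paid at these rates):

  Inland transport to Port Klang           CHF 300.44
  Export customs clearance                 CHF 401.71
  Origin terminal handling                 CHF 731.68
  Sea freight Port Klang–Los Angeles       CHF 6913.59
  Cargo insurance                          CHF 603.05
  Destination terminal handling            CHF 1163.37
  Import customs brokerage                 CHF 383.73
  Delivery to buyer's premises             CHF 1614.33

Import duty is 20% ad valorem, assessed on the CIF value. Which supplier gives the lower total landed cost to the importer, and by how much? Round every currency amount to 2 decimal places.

Supplier A (FCA):
CIF value = FCA price + origin terminal + freight + insurance = 36301.83 + 731.68 + 6913.59 + 603.05 = 44550.15
Import duty = 44550.15 × 20% = 8910.03
Buyer bears (A): 731.68 + 6913.59 + 603.05 + 1163.37 + 383.73 + 1614.33 = 11409.75
Landed cost (A) = invoice 36301.83 + 11409.75 + duty 8910.03 = 56621.61
Supplier B (CIF):
The CIF price already equals the CIF value: 46849.89
Import duty = 46849.89 × 20% = 9369.98
Buyer bears (B): 1163.37 + 383.73 + 1614.33 = 3161.43
Landed cost (B) = invoice 46849.89 + 3161.43 + duty 9369.98 = 59381.30
Difference = |56621.61 − 59381.30| = 2759.69

Supplier A is cheaper by CHF 2759.69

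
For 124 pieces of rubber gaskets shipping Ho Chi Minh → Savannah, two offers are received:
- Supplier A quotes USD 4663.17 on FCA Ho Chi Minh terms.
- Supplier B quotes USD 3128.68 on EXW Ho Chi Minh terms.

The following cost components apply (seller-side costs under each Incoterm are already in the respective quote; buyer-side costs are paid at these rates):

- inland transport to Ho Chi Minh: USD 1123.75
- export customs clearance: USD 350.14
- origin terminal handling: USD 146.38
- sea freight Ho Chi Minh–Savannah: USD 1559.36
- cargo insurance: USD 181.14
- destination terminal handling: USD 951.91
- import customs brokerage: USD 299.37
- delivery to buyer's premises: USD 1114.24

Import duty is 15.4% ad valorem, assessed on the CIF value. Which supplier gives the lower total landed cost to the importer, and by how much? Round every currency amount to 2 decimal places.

Supplier A (FCA):
CIF value = FCA price + origin terminal + freight + insurance = 4663.17 + 146.38 + 1559.36 + 181.14 = 6550.05
Import duty = 6550.05 × 15.4% = 1008.71
Buyer bears (A): 146.38 + 1559.36 + 181.14 + 951.91 + 299.37 + 1114.24 = 4252.40
Landed cost (A) = invoice 4663.17 + 4252.40 + duty 1008.71 = 9924.28
Supplier B (EXW):
CIF value = EXW price + inland to port + export clearance + origin terminal + freight + insurance = 3128.68 + 1123.75 + 350.14 + 146.38 + 1559.36 + 181.14 = 6489.45
Import duty = 6489.45 × 15.4% = 999.38
Buyer bears (B): 1123.75 + 350.14 + 146.38 + 1559.36 + 181.14 + 951.91 + 299.37 + 1114.24 = 5726.29
Landed cost (B) = invoice 3128.68 + 5726.29 + duty 999.38 = 9854.35
Difference = |9924.28 − 9854.35| = 69.93

Supplier B is cheaper by USD 69.93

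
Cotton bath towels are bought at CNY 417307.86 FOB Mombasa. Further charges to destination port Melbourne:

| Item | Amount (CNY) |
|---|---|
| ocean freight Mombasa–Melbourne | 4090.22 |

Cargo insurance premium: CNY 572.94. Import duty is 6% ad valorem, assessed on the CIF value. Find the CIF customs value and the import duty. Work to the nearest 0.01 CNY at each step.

CIF value: CNY 421971.02; import duty: CNY 25318.26

CIF = FOB price + freight + insurance
CIF = 417307.86 + 4090.22 + 572.94 = 421971.02
Import duty = 421971.02 × 6% = 25318.26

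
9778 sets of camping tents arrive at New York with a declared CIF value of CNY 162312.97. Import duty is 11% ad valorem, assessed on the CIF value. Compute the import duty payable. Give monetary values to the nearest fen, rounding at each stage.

Import duty = 162312.97 × 11% = 17854.43

Import duty: CNY 17854.43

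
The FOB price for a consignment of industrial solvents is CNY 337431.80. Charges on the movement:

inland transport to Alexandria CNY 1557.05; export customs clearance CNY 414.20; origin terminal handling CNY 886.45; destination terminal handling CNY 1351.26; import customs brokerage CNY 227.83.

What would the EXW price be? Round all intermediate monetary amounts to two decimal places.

EXW price: CNY 334574.10

Not relevant to the conversion: brokerage, destination terminal — on the buyer under both terms; not part of either seller's price.
From FOB to EXW, the seller no longer bears: inland to port, export clearance, origin terminal.
EXW price = 337431.80 − 1557.05 − 414.20 − 886.45 = 334574.10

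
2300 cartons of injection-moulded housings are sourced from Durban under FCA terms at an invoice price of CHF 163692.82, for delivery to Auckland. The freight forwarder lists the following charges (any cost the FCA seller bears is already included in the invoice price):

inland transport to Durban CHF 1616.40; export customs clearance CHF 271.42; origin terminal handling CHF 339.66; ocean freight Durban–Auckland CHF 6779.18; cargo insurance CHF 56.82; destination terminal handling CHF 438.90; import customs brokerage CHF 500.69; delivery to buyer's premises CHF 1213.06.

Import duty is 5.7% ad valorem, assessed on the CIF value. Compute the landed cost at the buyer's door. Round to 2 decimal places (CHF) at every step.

FCA: the seller delivers export-cleared goods to the carrier; the buyer bears costs from that point.
Already in the invoice (seller's account under FCA): inland to port, export clearance — exclude.
CIF value = FCA price + origin terminal + freight + insurance = 163692.82 + 339.66 + 6779.18 + 56.82 = 170868.48
Import duty = 170868.48 × 5.7% = 9739.50
Buyer bears: origin terminal 339.66 + freight 6779.18 + insurance 56.82 + destination terminal 438.90 + brokerage 500.69 + delivery 1213.06 + duty 9739.50 = 19067.81
Landed cost = invoice 163692.82 + 19067.81 = 182760.63

Total landed cost: CHF 182760.63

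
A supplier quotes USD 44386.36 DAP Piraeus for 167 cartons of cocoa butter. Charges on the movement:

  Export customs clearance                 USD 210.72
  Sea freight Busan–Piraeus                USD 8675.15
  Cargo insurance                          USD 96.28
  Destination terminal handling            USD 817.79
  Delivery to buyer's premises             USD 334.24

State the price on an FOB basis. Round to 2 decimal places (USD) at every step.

FOB price: USD 34462.90

Not relevant to the conversion: export clearance — on the seller under both DAP and FOB; already in the DAP price and stays in the FOB price.
From DAP to FOB, the seller no longer bears: freight, insurance, destination terminal, delivery.
FOB price = 44386.36 − 8675.15 − 96.28 − 817.79 − 334.24 = 34462.90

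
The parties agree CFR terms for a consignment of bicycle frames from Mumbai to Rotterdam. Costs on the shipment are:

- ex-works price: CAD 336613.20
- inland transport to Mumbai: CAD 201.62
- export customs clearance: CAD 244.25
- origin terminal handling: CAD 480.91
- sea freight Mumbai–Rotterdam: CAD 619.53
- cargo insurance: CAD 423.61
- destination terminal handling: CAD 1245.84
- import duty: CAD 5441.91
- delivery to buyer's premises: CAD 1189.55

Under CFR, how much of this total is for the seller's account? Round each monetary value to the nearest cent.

CFR: the seller pays costs through ocean freight to the destination port, but not insurance.
Seller's account: goods 336613.20 + inland to port 201.62 + export clearance 244.25 + origin terminal 480.91 + freight 619.53 = 338159.51
Buyer's account: insurance 423.61 + destination terminal 1245.84 + duty 5441.91 + delivery 1189.55 = 8300.91

Seller's account: CAD 338159.51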